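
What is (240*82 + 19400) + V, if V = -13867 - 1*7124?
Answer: 18089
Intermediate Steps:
V = -20991 (V = -13867 - 7124 = -20991)
(240*82 + 19400) + V = (240*82 + 19400) - 20991 = (19680 + 19400) - 20991 = 39080 - 20991 = 18089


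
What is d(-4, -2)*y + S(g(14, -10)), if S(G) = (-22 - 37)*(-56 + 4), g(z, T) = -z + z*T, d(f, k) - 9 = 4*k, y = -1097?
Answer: 1971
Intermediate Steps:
d(f, k) = 9 + 4*k
g(z, T) = -z + T*z
S(G) = 3068 (S(G) = -59*(-52) = 3068)
d(-4, -2)*y + S(g(14, -10)) = (9 + 4*(-2))*(-1097) + 3068 = (9 - 8)*(-1097) + 3068 = 1*(-1097) + 3068 = -1097 + 3068 = 1971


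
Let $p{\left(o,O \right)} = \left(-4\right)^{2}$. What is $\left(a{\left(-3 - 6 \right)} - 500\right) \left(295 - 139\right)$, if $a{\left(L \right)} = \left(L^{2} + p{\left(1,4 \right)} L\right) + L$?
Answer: $-89232$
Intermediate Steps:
$p{\left(o,O \right)} = 16$
$a{\left(L \right)} = L^{2} + 17 L$ ($a{\left(L \right)} = \left(L^{2} + 16 L\right) + L = L^{2} + 17 L$)
$\left(a{\left(-3 - 6 \right)} - 500\right) \left(295 - 139\right) = \left(\left(-3 - 6\right) \left(17 - 9\right) - 500\right) \left(295 - 139\right) = \left(- 9 \left(17 - 9\right) - 500\right) 156 = \left(\left(-9\right) 8 - 500\right) 156 = \left(-72 - 500\right) 156 = \left(-572\right) 156 = -89232$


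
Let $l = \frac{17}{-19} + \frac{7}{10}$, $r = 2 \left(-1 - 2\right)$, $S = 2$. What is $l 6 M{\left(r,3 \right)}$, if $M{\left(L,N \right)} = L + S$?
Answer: $\frac{444}{95} \approx 4.6737$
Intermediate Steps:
$r = -6$ ($r = 2 \left(-3\right) = -6$)
$l = - \frac{37}{190}$ ($l = 17 \left(- \frac{1}{19}\right) + 7 \cdot \frac{1}{10} = - \frac{17}{19} + \frac{7}{10} = - \frac{37}{190} \approx -0.19474$)
$M{\left(L,N \right)} = 2 + L$ ($M{\left(L,N \right)} = L + 2 = 2 + L$)
$l 6 M{\left(r,3 \right)} = \left(- \frac{37}{190}\right) 6 \left(2 - 6\right) = \left(- \frac{111}{95}\right) \left(-4\right) = \frac{444}{95}$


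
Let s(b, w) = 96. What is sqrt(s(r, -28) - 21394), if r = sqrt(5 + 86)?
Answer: I*sqrt(21298) ≈ 145.94*I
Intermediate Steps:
r = sqrt(91) ≈ 9.5394
sqrt(s(r, -28) - 21394) = sqrt(96 - 21394) = sqrt(-21298) = I*sqrt(21298)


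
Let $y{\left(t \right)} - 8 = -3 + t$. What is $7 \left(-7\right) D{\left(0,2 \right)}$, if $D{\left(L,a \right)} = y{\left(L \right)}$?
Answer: $-245$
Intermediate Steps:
$y{\left(t \right)} = 5 + t$ ($y{\left(t \right)} = 8 + \left(-3 + t\right) = 5 + t$)
$D{\left(L,a \right)} = 5 + L$
$7 \left(-7\right) D{\left(0,2 \right)} = 7 \left(-7\right) \left(5 + 0\right) = \left(-49\right) 5 = -245$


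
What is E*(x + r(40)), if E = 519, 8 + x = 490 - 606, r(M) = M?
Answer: -43596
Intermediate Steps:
x = -124 (x = -8 + (490 - 606) = -8 - 116 = -124)
E*(x + r(40)) = 519*(-124 + 40) = 519*(-84) = -43596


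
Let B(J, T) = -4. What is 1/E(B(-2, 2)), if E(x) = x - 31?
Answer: -1/35 ≈ -0.028571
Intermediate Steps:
E(x) = -31 + x
1/E(B(-2, 2)) = 1/(-31 - 4) = 1/(-35) = -1/35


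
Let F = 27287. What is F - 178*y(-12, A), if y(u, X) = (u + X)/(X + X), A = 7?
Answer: 191454/7 ≈ 27351.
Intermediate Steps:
y(u, X) = (X + u)/(2*X) (y(u, X) = (X + u)/((2*X)) = (X + u)*(1/(2*X)) = (X + u)/(2*X))
F - 178*y(-12, A) = 27287 - 178*(½)*(7 - 12)/7 = 27287 - 178*(½)*(⅐)*(-5) = 27287 - 178*(-5)/14 = 27287 - 1*(-445/7) = 27287 + 445/7 = 191454/7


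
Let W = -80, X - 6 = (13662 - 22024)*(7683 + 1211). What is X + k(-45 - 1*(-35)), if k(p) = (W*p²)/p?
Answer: -74370822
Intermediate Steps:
X = -74371622 (X = 6 + (13662 - 22024)*(7683 + 1211) = 6 - 8362*8894 = 6 - 74371628 = -74371622)
k(p) = -80*p (k(p) = (-80*p²)/p = -80*p)
X + k(-45 - 1*(-35)) = -74371622 - 80*(-45 - 1*(-35)) = -74371622 - 80*(-45 + 35) = -74371622 - 80*(-10) = -74371622 + 800 = -74370822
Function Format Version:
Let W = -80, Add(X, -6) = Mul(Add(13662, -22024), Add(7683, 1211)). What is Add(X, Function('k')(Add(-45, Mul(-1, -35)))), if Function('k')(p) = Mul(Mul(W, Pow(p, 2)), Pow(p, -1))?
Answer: -74370822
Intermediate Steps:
X = -74371622 (X = Add(6, Mul(Add(13662, -22024), Add(7683, 1211))) = Add(6, Mul(-8362, 8894)) = Add(6, -74371628) = -74371622)
Function('k')(p) = Mul(-80, p) (Function('k')(p) = Mul(Mul(-80, Pow(p, 2)), Pow(p, -1)) = Mul(-80, p))
Add(X, Function('k')(Add(-45, Mul(-1, -35)))) = Add(-74371622, Mul(-80, Add(-45, Mul(-1, -35)))) = Add(-74371622, Mul(-80, Add(-45, 35))) = Add(-74371622, Mul(-80, -10)) = Add(-74371622, 800) = -74370822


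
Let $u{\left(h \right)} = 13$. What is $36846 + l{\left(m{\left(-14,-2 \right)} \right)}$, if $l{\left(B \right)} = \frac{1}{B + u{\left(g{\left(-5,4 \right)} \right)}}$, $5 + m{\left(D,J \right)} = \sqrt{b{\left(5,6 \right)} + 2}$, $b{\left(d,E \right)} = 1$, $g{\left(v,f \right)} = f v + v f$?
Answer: $\frac{2247614}{61} - \frac{\sqrt{3}}{61} \approx 36846.0$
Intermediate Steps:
$g{\left(v,f \right)} = 2 f v$ ($g{\left(v,f \right)} = f v + f v = 2 f v$)
$m{\left(D,J \right)} = -5 + \sqrt{3}$ ($m{\left(D,J \right)} = -5 + \sqrt{1 + 2} = -5 + \sqrt{3}$)
$l{\left(B \right)} = \frac{1}{13 + B}$ ($l{\left(B \right)} = \frac{1}{B + 13} = \frac{1}{13 + B}$)
$36846 + l{\left(m{\left(-14,-2 \right)} \right)} = 36846 + \frac{1}{13 - \left(5 - \sqrt{3}\right)} = 36846 + \frac{1}{8 + \sqrt{3}}$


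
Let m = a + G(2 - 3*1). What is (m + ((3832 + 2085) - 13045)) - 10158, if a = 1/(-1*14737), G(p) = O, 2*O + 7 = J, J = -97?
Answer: -255510107/14737 ≈ -17338.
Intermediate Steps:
O = -52 (O = -7/2 + (½)*(-97) = -7/2 - 97/2 = -52)
G(p) = -52
a = -1/14737 (a = 1/(-14737) = -1/14737 ≈ -6.7856e-5)
m = -766325/14737 (m = -1/14737 - 52 = -766325/14737 ≈ -52.000)
(m + ((3832 + 2085) - 13045)) - 10158 = (-766325/14737 + ((3832 + 2085) - 13045)) - 10158 = (-766325/14737 + (5917 - 13045)) - 10158 = (-766325/14737 - 7128) - 10158 = -105811661/14737 - 10158 = -255510107/14737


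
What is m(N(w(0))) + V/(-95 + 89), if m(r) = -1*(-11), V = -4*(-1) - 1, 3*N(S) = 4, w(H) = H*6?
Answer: 21/2 ≈ 10.500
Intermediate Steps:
w(H) = 6*H
N(S) = 4/3 (N(S) = (⅓)*4 = 4/3)
V = 3 (V = 4 - 1 = 3)
m(r) = 11
m(N(w(0))) + V/(-95 + 89) = 11 + 3/(-95 + 89) = 11 + 3/(-6) = 11 + 3*(-⅙) = 11 - ½ = 21/2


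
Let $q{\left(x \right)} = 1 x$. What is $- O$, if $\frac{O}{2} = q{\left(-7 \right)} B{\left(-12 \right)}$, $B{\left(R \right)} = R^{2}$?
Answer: $2016$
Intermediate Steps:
$q{\left(x \right)} = x$
$O = -2016$ ($O = 2 \left(- 7 \left(-12\right)^{2}\right) = 2 \left(\left(-7\right) 144\right) = 2 \left(-1008\right) = -2016$)
$- O = \left(-1\right) \left(-2016\right) = 2016$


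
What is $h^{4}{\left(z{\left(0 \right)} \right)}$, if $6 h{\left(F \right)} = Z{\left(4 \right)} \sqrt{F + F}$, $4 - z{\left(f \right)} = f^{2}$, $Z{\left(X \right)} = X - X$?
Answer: $0$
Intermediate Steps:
$Z{\left(X \right)} = 0$
$z{\left(f \right)} = 4 - f^{2}$
$h{\left(F \right)} = 0$ ($h{\left(F \right)} = \frac{0 \sqrt{F + F}}{6} = \frac{0 \sqrt{2 F}}{6} = \frac{0 \sqrt{2} \sqrt{F}}{6} = \frac{1}{6} \cdot 0 = 0$)
$h^{4}{\left(z{\left(0 \right)} \right)} = 0^{4} = 0$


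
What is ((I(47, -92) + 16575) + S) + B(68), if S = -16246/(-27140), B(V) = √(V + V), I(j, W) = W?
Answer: 223682433/13570 + 2*√34 ≈ 16495.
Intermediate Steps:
B(V) = √2*√V (B(V) = √(2*V) = √2*√V)
S = 8123/13570 (S = -16246*(-1/27140) = 8123/13570 ≈ 0.59860)
((I(47, -92) + 16575) + S) + B(68) = ((-92 + 16575) + 8123/13570) + √2*√68 = (16483 + 8123/13570) + √2*(2*√17) = 223682433/13570 + 2*√34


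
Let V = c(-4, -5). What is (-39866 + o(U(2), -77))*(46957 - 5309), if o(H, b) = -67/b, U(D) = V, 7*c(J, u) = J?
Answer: -127843325520/77 ≈ -1.6603e+9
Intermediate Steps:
c(J, u) = J/7
V = -4/7 (V = (1/7)*(-4) = -4/7 ≈ -0.57143)
U(D) = -4/7
(-39866 + o(U(2), -77))*(46957 - 5309) = (-39866 - 67/(-77))*(46957 - 5309) = (-39866 - 67*(-1/77))*41648 = (-39866 + 67/77)*41648 = -3069615/77*41648 = -127843325520/77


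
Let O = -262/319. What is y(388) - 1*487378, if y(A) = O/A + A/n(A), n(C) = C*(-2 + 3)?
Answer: -30161813153/61886 ≈ -4.8738e+5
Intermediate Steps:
n(C) = C (n(C) = C*1 = C)
O = -262/319 ≈ -0.82132
y(A) = 1 - 262/(319*A) (y(A) = -262/(319*A) + A/A = -262/(319*A) + 1 = 1 - 262/(319*A))
y(388) - 1*487378 = (-262/319 + 388)/388 - 1*487378 = (1/388)*(123510/319) - 487378 = 61755/61886 - 487378 = -30161813153/61886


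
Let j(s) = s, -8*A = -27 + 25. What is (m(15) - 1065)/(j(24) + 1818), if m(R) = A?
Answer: -4259/7368 ≈ -0.57804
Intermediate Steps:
A = ¼ (A = -(-27 + 25)/8 = -⅛*(-2) = ¼ ≈ 0.25000)
m(R) = ¼
(m(15) - 1065)/(j(24) + 1818) = (¼ - 1065)/(24 + 1818) = -4259/4/1842 = -4259/4*1/1842 = -4259/7368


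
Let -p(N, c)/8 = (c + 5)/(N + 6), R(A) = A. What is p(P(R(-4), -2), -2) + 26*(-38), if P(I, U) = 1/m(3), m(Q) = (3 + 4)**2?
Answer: -292636/295 ≈ -991.99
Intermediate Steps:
m(Q) = 49 (m(Q) = 7**2 = 49)
P(I, U) = 1/49
p(N, c) = -8*(5 + c)/(6 + N) (p(N, c) = -8*(c + 5)/(N + 6) = -8*(5 + c)/(6 + N))
p(P(R(-4), -2), -2) + 26*(-38) = 8*(-5 - 1*(-2))/(6 + 1/49) + 26*(-38) = 8*(-5 + 2)/(295/49) - 988 = 8*(49/295)*(-3) - 988 = -1176/295 - 988 = -292636/295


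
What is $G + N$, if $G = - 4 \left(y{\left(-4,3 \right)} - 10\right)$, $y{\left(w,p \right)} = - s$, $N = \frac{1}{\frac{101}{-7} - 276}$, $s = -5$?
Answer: $\frac{40653}{2033} \approx 19.997$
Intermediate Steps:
$N = - \frac{7}{2033}$ ($N = \frac{1}{101 \left(- \frac{1}{7}\right) - 276} = \frac{1}{- \frac{101}{7} - 276} = \frac{1}{- \frac{2033}{7}} = - \frac{7}{2033} \approx -0.0034432$)
$y{\left(w,p \right)} = 5$ ($y{\left(w,p \right)} = \left(-1\right) \left(-5\right) = 5$)
$G = 20$ ($G = - 4 \left(5 - 10\right) = \left(-4\right) \left(-5\right) = 20$)
$G + N = 20 - \frac{7}{2033} = \frac{40653}{2033}$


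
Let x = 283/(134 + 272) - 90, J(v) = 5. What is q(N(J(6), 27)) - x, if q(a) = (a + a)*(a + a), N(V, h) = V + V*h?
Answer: 31866657/406 ≈ 78489.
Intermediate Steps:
q(a) = 4*a**2 (q(a) = (2*a)*(2*a) = 4*a**2)
x = -36257/406 (x = 283/406 - 90 = -36257/406 ≈ -89.303)
q(N(J(6), 27)) - x = 4*(5*(1 + 27))**2 - 1*(-36257/406) = 4*(5*28)**2 + 36257/406 = 4*140**2 + 36257/406 = 4*19600 + 36257/406 = 78400 + 36257/406 = 31866657/406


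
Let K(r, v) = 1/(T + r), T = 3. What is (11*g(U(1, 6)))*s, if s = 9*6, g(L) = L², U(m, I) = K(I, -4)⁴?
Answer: 22/1594323 ≈ 1.3799e-5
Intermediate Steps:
K(r, v) = 1/(3 + r)
U(m, I) = (3 + I)⁻⁴ (U(m, I) = (1/(3 + I))⁴ = (3 + I)⁻⁴)
s = 54
(11*g(U(1, 6)))*s = (11*((3 + 6)⁻⁴)²)*54 = (11*(9⁻⁴)²)*54 = (11*(1/6561)²)*54 = (11*(1/43046721))*54 = (11/43046721)*54 = 22/1594323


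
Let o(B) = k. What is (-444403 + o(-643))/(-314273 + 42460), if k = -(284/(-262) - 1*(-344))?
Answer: 58261715/35607503 ≈ 1.6362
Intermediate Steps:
k = -44922/131 (k = -(284*(-1/262) + 344) = -(-142/131 + 344) = -1*44922/131 = -44922/131 ≈ -342.92)
o(B) = -44922/131
(-444403 + o(-643))/(-314273 + 42460) = (-444403 - 44922/131)/(-314273 + 42460) = -58261715/131/(-271813) = -58261715/131*(-1/271813) = 58261715/35607503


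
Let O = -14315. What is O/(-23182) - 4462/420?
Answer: -12178223/1217055 ≈ -10.006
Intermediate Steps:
O/(-23182) - 4462/420 = -14315/(-23182) - 4462/420 = -14315*(-1/23182) - 4462*1/420 = 14315/23182 - 2231/210 = -12178223/1217055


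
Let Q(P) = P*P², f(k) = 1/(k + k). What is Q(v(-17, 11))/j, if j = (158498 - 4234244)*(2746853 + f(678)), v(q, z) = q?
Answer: 1110338/2530177379457679 ≈ 4.3884e-10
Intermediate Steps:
f(k) = 1/(2*k)
Q(P) = P³
j = -2530177379457679/226 (j = (158498 - 4234244)*(2746853 + (½)/678) = -4075746*(2746853 + (½)*(1/678)) = -4075746*(2746853 + 1/1356) = -4075746*3724732669/1356 = -2530177379457679/226 ≈ -1.1195e+13)
Q(v(-17, 11))/j = (-17)³/(-2530177379457679/226) = -4913*(-226/2530177379457679) = 1110338/2530177379457679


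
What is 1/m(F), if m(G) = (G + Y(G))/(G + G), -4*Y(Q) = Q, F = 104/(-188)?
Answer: 8/3 ≈ 2.6667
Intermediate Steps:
F = -26/47 (F = 104*(-1/188) = -26/47 ≈ -0.55319)
Y(Q) = -Q/4
m(G) = 3/8 (m(G) = (G - G/4)/(G + G) = (3*G/4)/((2*G)) = (3*G/4)*(1/(2*G)) = 3/8)
1/m(F) = 1/(3/8) = 8/3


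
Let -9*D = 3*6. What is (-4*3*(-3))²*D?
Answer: -2592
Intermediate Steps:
D = -2 (D = -6/3 = -⅑*18 = -2)
(-4*3*(-3))²*D = (-4*3*(-3))²*(-2) = (-12*(-3))²*(-2) = 36²*(-2) = 1296*(-2) = -2592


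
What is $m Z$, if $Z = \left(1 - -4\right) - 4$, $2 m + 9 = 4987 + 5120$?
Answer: $5049$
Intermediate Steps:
$m = 5049$ ($m = - \frac{9}{2} + \frac{4987 + 5120}{2} = - \frac{9}{2} + \frac{1}{2} \cdot 10107 = - \frac{9}{2} + \frac{10107}{2} = 5049$)
$Z = 1$ ($Z = \left(1 + 4\right) - 4 = 5 - 4 = 1$)
$m Z = 5049 \cdot 1 = 5049$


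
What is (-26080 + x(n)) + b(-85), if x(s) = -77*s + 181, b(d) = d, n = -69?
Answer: -20671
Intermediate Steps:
x(s) = 181 - 77*s
(-26080 + x(n)) + b(-85) = (-26080 + (181 - 77*(-69))) - 85 = (-26080 + (181 + 5313)) - 85 = (-26080 + 5494) - 85 = -20586 - 85 = -20671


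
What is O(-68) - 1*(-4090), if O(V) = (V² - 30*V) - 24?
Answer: 10730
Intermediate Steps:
O(V) = -24 + V² - 30*V
O(-68) - 1*(-4090) = (-24 + (-68)² - 30*(-68)) - 1*(-4090) = (-24 + 4624 + 2040) + 4090 = 6640 + 4090 = 10730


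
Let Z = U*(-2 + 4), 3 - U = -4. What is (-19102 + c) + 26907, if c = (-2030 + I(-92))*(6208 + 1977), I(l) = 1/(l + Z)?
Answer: -1295412295/78 ≈ -1.6608e+7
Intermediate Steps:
U = 7 (U = 3 - 1*(-4) = 3 + 4 = 7)
Z = 14 (Z = 7*(-2 + 4) = 7*2 = 14)
I(l) = 1/(14 + l) (I(l) = 1/(l + 14) = 1/(14 + l))
c = -1296021085/78 (c = (-2030 + 1/(14 - 92))*(6208 + 1977) = (-2030 + 1/(-78))*8185 = (-2030 - 1/78)*8185 = -158341/78*8185 = -1296021085/78 ≈ -1.6616e+7)
(-19102 + c) + 26907 = (-19102 - 1296021085/78) + 26907 = -1297511041/78 + 26907 = -1295412295/78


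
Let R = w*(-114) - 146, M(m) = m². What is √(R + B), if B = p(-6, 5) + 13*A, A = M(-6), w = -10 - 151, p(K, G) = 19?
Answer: √18695 ≈ 136.73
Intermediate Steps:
w = -161
A = 36 (A = (-6)² = 36)
R = 18208 (R = -161*(-114) - 146 = 18354 - 146 = 18208)
B = 487 (B = 19 + 13*36 = 19 + 468 = 487)
√(R + B) = √(18208 + 487) = √18695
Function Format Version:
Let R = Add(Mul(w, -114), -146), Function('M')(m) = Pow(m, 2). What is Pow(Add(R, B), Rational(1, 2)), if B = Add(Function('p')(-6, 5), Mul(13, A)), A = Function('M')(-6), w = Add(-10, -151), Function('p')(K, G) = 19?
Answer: Pow(18695, Rational(1, 2)) ≈ 136.73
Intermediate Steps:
w = -161
A = 36 (A = Pow(-6, 2) = 36)
R = 18208 (R = Add(Mul(-161, -114), -146) = Add(18354, -146) = 18208)
B = 487 (B = Add(19, Mul(13, 36)) = Add(19, 468) = 487)
Pow(Add(R, B), Rational(1, 2)) = Pow(Add(18208, 487), Rational(1, 2)) = Pow(18695, Rational(1, 2))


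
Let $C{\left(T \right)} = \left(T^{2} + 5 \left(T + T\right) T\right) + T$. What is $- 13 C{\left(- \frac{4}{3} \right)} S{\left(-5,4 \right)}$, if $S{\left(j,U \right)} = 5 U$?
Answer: $- \frac{42640}{9} \approx -4737.8$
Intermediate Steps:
$C{\left(T \right)} = T + 11 T^{2}$ ($C{\left(T \right)} = \left(T^{2} + 5 \cdot 2 T T\right) + T = \left(T^{2} + 10 T T\right) + T = \left(T^{2} + 10 T^{2}\right) + T = 11 T^{2} + T = T + 11 T^{2}$)
$- 13 C{\left(- \frac{4}{3} \right)} S{\left(-5,4 \right)} = - 13 - \frac{4}{3} \left(1 + 11 \left(- \frac{4}{3}\right)\right) 5 \cdot 4 = - 13 \left(-4\right) \frac{1}{3} \left(1 + 11 \left(\left(-4\right) \frac{1}{3}\right)\right) 20 = - 13 \left(- \frac{4 \left(1 + 11 \left(- \frac{4}{3}\right)\right)}{3}\right) 20 = - 13 \left(- \frac{4 \left(1 - \frac{44}{3}\right)}{3}\right) 20 = - 13 \left(\left(- \frac{4}{3}\right) \left(- \frac{41}{3}\right)\right) 20 = \left(-13\right) \frac{164}{9} \cdot 20 = \left(- \frac{2132}{9}\right) 20 = - \frac{42640}{9}$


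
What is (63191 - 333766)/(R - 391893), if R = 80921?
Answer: 270575/310972 ≈ 0.87009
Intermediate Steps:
(63191 - 333766)/(R - 391893) = (63191 - 333766)/(80921 - 391893) = -270575/(-310972) = -270575*(-1/310972) = 270575/310972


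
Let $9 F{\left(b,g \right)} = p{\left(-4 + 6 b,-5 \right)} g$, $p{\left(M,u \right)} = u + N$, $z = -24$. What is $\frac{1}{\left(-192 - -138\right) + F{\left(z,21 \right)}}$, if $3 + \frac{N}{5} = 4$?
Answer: $- \frac{1}{54} \approx -0.018519$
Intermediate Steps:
$N = 5$ ($N = -15 + 5 \cdot 4 = -15 + 20 = 5$)
$p{\left(M,u \right)} = 5 + u$ ($p{\left(M,u \right)} = u + 5 = 5 + u$)
$F{\left(b,g \right)} = 0$ ($F{\left(b,g \right)} = \frac{\left(5 - 5\right) g}{9} = \frac{0 g}{9} = \frac{1}{9} \cdot 0 = 0$)
$\frac{1}{\left(-192 - -138\right) + F{\left(z,21 \right)}} = \frac{1}{\left(-192 - -138\right) + 0} = \frac{1}{\left(-192 + 138\right) + 0} = \frac{1}{-54 + 0} = \frac{1}{-54} = - \frac{1}{54}$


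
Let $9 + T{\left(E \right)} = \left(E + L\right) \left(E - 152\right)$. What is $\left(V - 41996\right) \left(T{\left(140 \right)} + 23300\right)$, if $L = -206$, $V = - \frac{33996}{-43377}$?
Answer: $- \frac{14623410301056}{14459} \approx -1.0114 \cdot 10^{9}$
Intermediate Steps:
$V = \frac{11332}{14459}$ ($V = \left(-33996\right) \left(- \frac{1}{43377}\right) = \frac{11332}{14459} \approx 0.78373$)
$T{\left(E \right)} = -9 + \left(-206 + E\right) \left(-152 + E\right)$ ($T{\left(E \right)} = -9 + \left(E - 206\right) \left(E - 152\right) = -9 + \left(-206 + E\right) \left(-152 + E\right)$)
$\left(V - 41996\right) \left(T{\left(140 \right)} + 23300\right) = \left(\frac{11332}{14459} - 41996\right) \left(\left(31303 + 140^{2} - 50120\right) + 23300\right) = - \frac{607208832 \left(\left(31303 + 19600 - 50120\right) + 23300\right)}{14459} = - \frac{607208832 \left(783 + 23300\right)}{14459} = \left(- \frac{607208832}{14459}\right) 24083 = - \frac{14623410301056}{14459}$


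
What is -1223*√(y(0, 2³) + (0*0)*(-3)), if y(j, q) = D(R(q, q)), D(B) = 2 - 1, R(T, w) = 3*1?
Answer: -1223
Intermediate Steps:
R(T, w) = 3
D(B) = 1
y(j, q) = 1
-1223*√(y(0, 2³) + (0*0)*(-3)) = -1223*√(1 + (0*0)*(-3)) = -1223*√(1 + 0*(-3)) = -1223*√(1 + 0) = -1223*√1 = -1223*1 = -1223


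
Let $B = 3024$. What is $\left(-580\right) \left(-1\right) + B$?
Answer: $3604$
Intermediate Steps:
$\left(-580\right) \left(-1\right) + B = \left(-580\right) \left(-1\right) + 3024 = 580 + 3024 = 3604$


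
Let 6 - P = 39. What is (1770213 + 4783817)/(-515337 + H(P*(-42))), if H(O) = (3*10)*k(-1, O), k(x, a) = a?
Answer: -6554030/473757 ≈ -13.834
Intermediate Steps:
P = -33 (P = 6 - 1*39 = 6 - 39 = -33)
H(O) = 30*O (H(O) = (3*10)*O = 30*O)
(1770213 + 4783817)/(-515337 + H(P*(-42))) = (1770213 + 4783817)/(-515337 + 30*(-33*(-42))) = 6554030/(-515337 + 30*1386) = 6554030/(-515337 + 41580) = 6554030/(-473757) = 6554030*(-1/473757) = -6554030/473757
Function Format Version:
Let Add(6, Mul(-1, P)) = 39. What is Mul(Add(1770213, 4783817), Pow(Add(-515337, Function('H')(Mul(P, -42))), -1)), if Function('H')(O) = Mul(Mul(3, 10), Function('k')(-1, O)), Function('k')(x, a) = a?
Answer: Rational(-6554030, 473757) ≈ -13.834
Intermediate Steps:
P = -33 (P = Add(6, Mul(-1, 39)) = Add(6, -39) = -33)
Function('H')(O) = Mul(30, O) (Function('H')(O) = Mul(Mul(3, 10), O) = Mul(30, O))
Mul(Add(1770213, 4783817), Pow(Add(-515337, Function('H')(Mul(P, -42))), -1)) = Mul(Add(1770213, 4783817), Pow(Add(-515337, Mul(30, Mul(-33, -42))), -1)) = Mul(6554030, Pow(Add(-515337, Mul(30, 1386)), -1)) = Mul(6554030, Pow(Add(-515337, 41580), -1)) = Mul(6554030, Pow(-473757, -1)) = Mul(6554030, Rational(-1, 473757)) = Rational(-6554030, 473757)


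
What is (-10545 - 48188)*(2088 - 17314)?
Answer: 894268658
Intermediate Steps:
(-10545 - 48188)*(2088 - 17314) = -58733*(-15226) = 894268658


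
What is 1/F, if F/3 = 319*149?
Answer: 1/142593 ≈ 7.0130e-6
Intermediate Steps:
F = 142593 (F = 3*(319*149) = 3*47531 = 142593)
1/F = 1/142593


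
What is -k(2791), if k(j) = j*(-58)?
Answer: 161878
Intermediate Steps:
k(j) = -58*j
-k(2791) = -(-58)*2791 = -1*(-161878) = 161878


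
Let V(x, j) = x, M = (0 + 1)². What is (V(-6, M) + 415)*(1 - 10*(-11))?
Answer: 45399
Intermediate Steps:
M = 1 (M = 1² = 1)
(V(-6, M) + 415)*(1 - 10*(-11)) = (-6 + 415)*(1 - 10*(-11)) = 409*(1 + 110) = 409*111 = 45399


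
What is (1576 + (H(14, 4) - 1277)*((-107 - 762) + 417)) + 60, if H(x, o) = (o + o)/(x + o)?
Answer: 5207752/9 ≈ 5.7864e+5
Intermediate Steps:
H(x, o) = 2*o/(o + x) (H(x, o) = (2*o)/(o + x) = 2*o/(o + x))
(1576 + (H(14, 4) - 1277)*((-107 - 762) + 417)) + 60 = (1576 + (2*4/(4 + 14) - 1277)*((-107 - 762) + 417)) + 60 = (1576 + (2*4/18 - 1277)*(-869 + 417)) + 60 = (1576 + (2*4*(1/18) - 1277)*(-452)) + 60 = (1576 + (4/9 - 1277)*(-452)) + 60 = (1576 - 11489/9*(-452)) + 60 = (1576 + 5193028/9) + 60 = 5207212/9 + 60 = 5207752/9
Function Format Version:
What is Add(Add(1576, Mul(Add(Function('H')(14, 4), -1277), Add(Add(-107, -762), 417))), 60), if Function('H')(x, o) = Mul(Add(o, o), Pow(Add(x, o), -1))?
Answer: Rational(5207752, 9) ≈ 5.7864e+5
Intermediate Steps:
Function('H')(x, o) = Mul(2, o, Pow(Add(o, x), -1)) (Function('H')(x, o) = Mul(Mul(2, o), Pow(Add(o, x), -1)) = Mul(2, o, Pow(Add(o, x), -1)))
Add(Add(1576, Mul(Add(Function('H')(14, 4), -1277), Add(Add(-107, -762), 417))), 60) = Add(Add(1576, Mul(Add(Mul(2, 4, Pow(Add(4, 14), -1)), -1277), Add(Add(-107, -762), 417))), 60) = Add(Add(1576, Mul(Add(Mul(2, 4, Pow(18, -1)), -1277), Add(-869, 417))), 60) = Add(Add(1576, Mul(Add(Mul(2, 4, Rational(1, 18)), -1277), -452)), 60) = Add(Add(1576, Mul(Add(Rational(4, 9), -1277), -452)), 60) = Add(Add(1576, Mul(Rational(-11489, 9), -452)), 60) = Add(Add(1576, Rational(5193028, 9)), 60) = Add(Rational(5207212, 9), 60) = Rational(5207752, 9)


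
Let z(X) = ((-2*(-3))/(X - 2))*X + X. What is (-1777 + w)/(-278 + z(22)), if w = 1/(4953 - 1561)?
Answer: 30137915/4229824 ≈ 7.1251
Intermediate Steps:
w = 1/3392 ≈ 0.00029481
z(X) = X + 6*X/(-2 + X) (z(X) = (6/(-2 + X))*X + X = 6*X/(-2 + X) + X = X + 6*X/(-2 + X))
(-1777 + w)/(-278 + z(22)) = (-1777 + 1/3392)/(-278 + 22*(4 + 22)/(-2 + 22)) = -6027583/(3392*(-278 + 22*26/20)) = -6027583/(3392*(-278 + 22*(1/20)*26)) = -6027583/(3392*(-278 + 143/5)) = -6027583/(3392*(-1247/5)) = -6027583/3392*(-5/1247) = 30137915/4229824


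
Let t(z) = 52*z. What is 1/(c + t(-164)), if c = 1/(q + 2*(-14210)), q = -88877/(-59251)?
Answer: -1683824543/14359655761955 ≈ -0.00011726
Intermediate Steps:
q = 88877/59251 (q = -88877*(-1/59251) = 88877/59251 ≈ 1.5000)
c = -59251/1683824543 (c = 1/(88877/59251 + 2*(-14210)) = 1/(88877/59251 - 28420) = 1/(-1683824543/59251) = -59251/1683824543 ≈ -3.5188e-5)
1/(c + t(-164)) = 1/(-59251/1683824543 + 52*(-164)) = 1/(-59251/1683824543 - 8528) = 1/(-14359655761955/1683824543) = -1683824543/14359655761955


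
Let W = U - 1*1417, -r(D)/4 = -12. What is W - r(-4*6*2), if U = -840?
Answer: -2305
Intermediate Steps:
r(D) = 48 (r(D) = -4*(-12) = 48)
W = -2257 (W = -840 - 1*1417 = -840 - 1417 = -2257)
W - r(-4*6*2) = -2257 - 1*48 = -2257 - 48 = -2305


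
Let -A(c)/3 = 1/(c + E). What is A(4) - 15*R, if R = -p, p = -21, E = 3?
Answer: -2208/7 ≈ -315.43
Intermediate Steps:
A(c) = -3/(3 + c) (A(c) = -3/(c + 3) = -3/(3 + c))
R = 21 (R = -1*(-21) = 21)
A(4) - 15*R = -3/(3 + 4) - 15*21 = -3/7 - 315 = -2208/7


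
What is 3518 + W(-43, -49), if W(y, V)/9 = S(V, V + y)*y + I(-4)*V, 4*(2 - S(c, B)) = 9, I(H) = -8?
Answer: 28571/4 ≈ 7142.8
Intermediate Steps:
S(c, B) = -¼ (S(c, B) = 2 - ¼*9 = 2 - 9/4 = -¼)
W(y, V) = -72*V - 9*y/4 (W(y, V) = 9*(-y/4 - 8*V) = 9*(-8*V - y/4) = -72*V - 9*y/4)
3518 + W(-43, -49) = 3518 + (-72*(-49) - 9/4*(-43)) = 3518 + (3528 + 387/4) = 3518 + 14499/4 = 28571/4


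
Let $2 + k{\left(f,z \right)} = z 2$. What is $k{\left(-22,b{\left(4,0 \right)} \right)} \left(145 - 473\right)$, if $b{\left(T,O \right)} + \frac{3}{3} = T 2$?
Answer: $-3936$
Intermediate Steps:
$b{\left(T,O \right)} = -1 + 2 T$ ($b{\left(T,O \right)} = -1 + T 2 = -1 + 2 T$)
$k{\left(f,z \right)} = -2 + 2 z$ ($k{\left(f,z \right)} = -2 + z 2 = -2 + 2 z$)
$k{\left(-22,b{\left(4,0 \right)} \right)} \left(145 - 473\right) = \left(-2 + 2 \left(-1 + 2 \cdot 4\right)\right) \left(145 - 473\right) = \left(-2 + 2 \left(-1 + 8\right)\right) \left(-328\right) = \left(-2 + 2 \cdot 7\right) \left(-328\right) = \left(-2 + 14\right) \left(-328\right) = 12 \left(-328\right) = -3936$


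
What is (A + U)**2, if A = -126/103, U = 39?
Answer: 15139881/10609 ≈ 1427.1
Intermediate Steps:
A = -126/103 (A = -126*1/103 = -126/103 ≈ -1.2233)
(A + U)**2 = (-126/103 + 39)**2 = (3891/103)**2 = 15139881/10609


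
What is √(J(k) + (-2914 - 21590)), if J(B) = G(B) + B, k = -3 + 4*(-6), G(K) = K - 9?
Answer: I*√24567 ≈ 156.74*I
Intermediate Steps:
G(K) = -9 + K
k = -27 (k = -3 - 24 = -27)
J(B) = -9 + 2*B (J(B) = (-9 + B) + B = -9 + 2*B)
√(J(k) + (-2914 - 21590)) = √((-9 + 2*(-27)) + (-2914 - 21590)) = √((-9 - 54) - 24504) = √(-63 - 24504) = √(-24567) = I*√24567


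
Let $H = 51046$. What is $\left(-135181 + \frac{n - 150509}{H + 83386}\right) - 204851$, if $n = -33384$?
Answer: $- \frac{45711365717}{134432} \approx -3.4003 \cdot 10^{5}$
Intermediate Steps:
$\left(-135181 + \frac{n - 150509}{H + 83386}\right) - 204851 = \left(-135181 + \frac{-33384 - 150509}{51046 + 83386}\right) - 204851 = \left(-135181 - \frac{183893}{134432}\right) - 204851 = - \frac{18172836085}{134432} - 204851 = - \frac{45711365717}{134432}$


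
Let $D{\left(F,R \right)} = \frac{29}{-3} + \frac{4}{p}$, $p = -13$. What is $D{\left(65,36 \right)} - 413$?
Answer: $- \frac{16496}{39} \approx -422.97$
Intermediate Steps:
$D{\left(F,R \right)} = - \frac{389}{39}$ ($D{\left(F,R \right)} = \frac{29}{-3} + \frac{4}{-13} = 29 \left(- \frac{1}{3}\right) + 4 \left(- \frac{1}{13}\right) = - \frac{29}{3} - \frac{4}{13} = - \frac{389}{39}$)
$D{\left(65,36 \right)} - 413 = - \frac{389}{39} - 413 = - \frac{16496}{39}$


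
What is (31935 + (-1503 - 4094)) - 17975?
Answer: 8363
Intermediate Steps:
(31935 + (-1503 - 4094)) - 17975 = (31935 - 5597) - 17975 = 26338 - 17975 = 8363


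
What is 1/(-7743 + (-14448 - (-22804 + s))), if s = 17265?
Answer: -1/16652 ≈ -6.0053e-5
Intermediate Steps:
1/(-7743 + (-14448 - (-22804 + s))) = 1/(-7743 + (-14448 - (-22804 + 17265))) = 1/(-7743 + (-14448 - 1*(-5539))) = 1/(-7743 + (-14448 + 5539)) = 1/(-7743 - 8909) = 1/(-16652) = -1/16652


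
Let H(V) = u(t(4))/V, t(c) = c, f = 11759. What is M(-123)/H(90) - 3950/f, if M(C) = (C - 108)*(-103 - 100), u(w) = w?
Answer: 24813657515/23518 ≈ 1.0551e+6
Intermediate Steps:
M(C) = 21924 - 203*C (M(C) = (-108 + C)*(-203) = 21924 - 203*C)
H(V) = 4/V
M(-123)/H(90) - 3950/f = (21924 - 203*(-123))/((4/90)) - 3950/11759 = (21924 + 24969)/((4*(1/90))) - 3950*1/11759 = 46893/(2/45) - 3950/11759 = 46893*(45/2) - 3950/11759 = 2110185/2 - 3950/11759 = 24813657515/23518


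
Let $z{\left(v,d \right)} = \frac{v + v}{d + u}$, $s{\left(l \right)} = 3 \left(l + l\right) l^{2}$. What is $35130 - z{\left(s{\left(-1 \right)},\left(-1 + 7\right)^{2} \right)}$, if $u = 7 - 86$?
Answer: $\frac{1510578}{43} \approx 35130.0$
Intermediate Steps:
$u = -79$
$s{\left(l \right)} = 6 l^{3}$ ($s{\left(l \right)} = 3 \cdot 2 l l^{2} = 6 l l^{2} = 6 l^{3}$)
$z{\left(v,d \right)} = \frac{2 v}{-79 + d}$ ($z{\left(v,d \right)} = \frac{v + v}{d - 79} = \frac{2 v}{-79 + d}$)
$35130 - z{\left(s{\left(-1 \right)},\left(-1 + 7\right)^{2} \right)} = 35130 - \frac{2 \cdot 6 \left(-1\right)^{3}}{-79 + \left(-1 + 7\right)^{2}} = 35130 - \frac{2 \cdot 6 \left(-1\right)}{-79 + 6^{2}} = 35130 - 2 \left(-6\right) \frac{1}{-79 + 36} = 35130 - 2 \left(-6\right) \frac{1}{-43} = 35130 - 2 \left(-6\right) \left(- \frac{1}{43}\right) = 35130 - \frac{12}{43} = \frac{1510578}{43}$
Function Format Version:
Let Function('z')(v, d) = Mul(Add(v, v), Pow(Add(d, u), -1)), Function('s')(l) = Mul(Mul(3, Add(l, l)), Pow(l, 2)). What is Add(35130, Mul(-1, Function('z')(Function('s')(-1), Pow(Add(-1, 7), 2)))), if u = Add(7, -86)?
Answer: Rational(1510578, 43) ≈ 35130.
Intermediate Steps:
u = -79
Function('s')(l) = Mul(6, Pow(l, 3)) (Function('s')(l) = Mul(Mul(3, Mul(2, l)), Pow(l, 2)) = Mul(Mul(6, l), Pow(l, 2)) = Mul(6, Pow(l, 3)))
Function('z')(v, d) = Mul(2, v, Pow(Add(-79, d), -1)) (Function('z')(v, d) = Mul(Add(v, v), Pow(Add(d, -79), -1)) = Mul(Mul(2, v), Pow(Add(-79, d), -1)) = Mul(2, v, Pow(Add(-79, d), -1)))
Add(35130, Mul(-1, Function('z')(Function('s')(-1), Pow(Add(-1, 7), 2)))) = Add(35130, Mul(-1, Mul(2, Mul(6, Pow(-1, 3)), Pow(Add(-79, Pow(Add(-1, 7), 2)), -1)))) = Add(35130, Mul(-1, Mul(2, Mul(6, -1), Pow(Add(-79, Pow(6, 2)), -1)))) = Add(35130, Mul(-1, Mul(2, -6, Pow(Add(-79, 36), -1)))) = Add(35130, Mul(-1, Mul(2, -6, Pow(-43, -1)))) = Add(35130, Mul(-1, Mul(2, -6, Rational(-1, 43)))) = Add(35130, Mul(-1, Rational(12, 43))) = Add(35130, Rational(-12, 43)) = Rational(1510578, 43)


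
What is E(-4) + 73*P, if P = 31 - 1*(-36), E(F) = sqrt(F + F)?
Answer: 4891 + 2*I*sqrt(2) ≈ 4891.0 + 2.8284*I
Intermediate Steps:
E(F) = sqrt(2)*sqrt(F) (E(F) = sqrt(2*F) = sqrt(2)*sqrt(F))
P = 67 (P = 31 + 36 = 67)
E(-4) + 73*P = sqrt(2)*sqrt(-4) + 73*67 = sqrt(2)*(2*I) + 4891 = 2*I*sqrt(2) + 4891 = 4891 + 2*I*sqrt(2)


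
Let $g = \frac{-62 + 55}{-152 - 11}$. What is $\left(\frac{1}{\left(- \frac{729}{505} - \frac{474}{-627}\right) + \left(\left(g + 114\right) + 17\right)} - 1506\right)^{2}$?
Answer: $\frac{11406538004975904867968329}{5029309152167464129} \approx 2.268 \cdot 10^{6}$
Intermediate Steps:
$g = \frac{7}{163}$ ($g = - \frac{7}{-152 + \left(-129 + 118\right)} = - \frac{7}{-152 - 11} = - \frac{7}{-163} = \left(-7\right) \left(- \frac{1}{163}\right) = \frac{7}{163} \approx 0.042945$)
$\left(\frac{1}{\left(- \frac{729}{505} - \frac{474}{-627}\right) + \left(\left(g + 114\right) + 17\right)} - 1506\right)^{2} = \left(\frac{1}{\left(- \frac{729}{505} - \frac{474}{-627}\right) + \left(\left(\frac{7}{163} + 114\right) + 17\right)} - 1506\right)^{2} = \left(\frac{1}{\left(\left(-729\right) \frac{1}{505} - - \frac{158}{209}\right) + \left(\frac{18589}{163} + 17\right)} - 1506\right)^{2} = \left(\frac{1}{\left(- \frac{729}{505} + \frac{158}{209}\right) + \frac{21360}{163}} - 1506\right)^{2} = \left(\frac{1}{- \frac{72571}{105545} + \frac{21360}{163}} - 1506\right)^{2} = \left(\frac{1}{\frac{2242612127}{17203835}} - 1506\right)^{2} = \left(\frac{17203835}{2242612127} - 1506\right)^{2} = \left(- \frac{3377356659427}{2242612127}\right)^{2} = \frac{11406538004975904867968329}{5029309152167464129}$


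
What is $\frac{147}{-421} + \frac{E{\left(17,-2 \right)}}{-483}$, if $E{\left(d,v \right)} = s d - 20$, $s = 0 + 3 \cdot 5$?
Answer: $- \frac{169936}{203343} \approx -0.83571$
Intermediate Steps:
$s = 15$ ($s = 0 + 15 = 15$)
$E{\left(d,v \right)} = -20 + 15 d$ ($E{\left(d,v \right)} = 15 d - 20 = -20 + 15 d$)
$\frac{147}{-421} + \frac{E{\left(17,-2 \right)}}{-483} = \frac{147}{-421} + \frac{-20 + 15 \cdot 17}{-483} = 147 \left(- \frac{1}{421}\right) + \left(-20 + 255\right) \left(- \frac{1}{483}\right) = - \frac{147}{421} + 235 \left(- \frac{1}{483}\right) = - \frac{147}{421} - \frac{235}{483} = - \frac{169936}{203343}$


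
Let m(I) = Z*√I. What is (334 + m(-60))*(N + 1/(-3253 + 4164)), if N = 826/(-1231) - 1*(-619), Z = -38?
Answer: 231602521816/1121441 - 52699975024*I*√15/1121441 ≈ 2.0652e+5 - 1.82e+5*I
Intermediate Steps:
m(I) = -38*√I
N = 761163/1231 (N = 826*(-1/1231) + 619 = -826/1231 + 619 = 761163/1231 ≈ 618.33)
(334 + m(-60))*(N + 1/(-3253 + 4164)) = (334 - 76*I*√15)*(761163/1231 + 1/(-3253 + 4164)) = (334 - 76*I*√15)*(761163/1231 + 1/911) = (334 - 76*I*√15)*(693420724/1121441) = 231602521816/1121441 - 52699975024*I*√15/1121441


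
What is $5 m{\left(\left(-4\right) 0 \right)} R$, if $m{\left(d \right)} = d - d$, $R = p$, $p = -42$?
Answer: $0$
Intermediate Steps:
$R = -42$
$m{\left(d \right)} = 0$
$5 m{\left(\left(-4\right) 0 \right)} R = 5 \cdot 0 \left(-42\right) = 0 \left(-42\right) = 0$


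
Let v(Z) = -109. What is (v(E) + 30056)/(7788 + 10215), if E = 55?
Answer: 29947/18003 ≈ 1.6634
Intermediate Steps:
(v(E) + 30056)/(7788 + 10215) = (-109 + 30056)/(7788 + 10215) = 29947/18003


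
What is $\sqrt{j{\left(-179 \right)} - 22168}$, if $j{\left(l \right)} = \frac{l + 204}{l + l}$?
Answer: $\frac{i \sqrt{2841148502}}{358} \approx 148.89 i$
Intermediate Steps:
$j{\left(l \right)} = \frac{204 + l}{2 l}$
$\sqrt{j{\left(-179 \right)} - 22168} = \sqrt{\frac{204 - 179}{2 \left(-179\right)} - 22168} = \sqrt{\frac{1}{2} \left(- \frac{1}{179}\right) 25 - 22168} = \sqrt{- \frac{25}{358} - 22168} = \sqrt{- \frac{7936169}{358}} = \frac{i \sqrt{2841148502}}{358}$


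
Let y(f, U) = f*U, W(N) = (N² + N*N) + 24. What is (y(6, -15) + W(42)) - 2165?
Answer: 1297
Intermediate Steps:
W(N) = 24 + 2*N² (W(N) = (N² + N²) + 24 = 2*N² + 24 = 24 + 2*N²)
y(f, U) = U*f
(y(6, -15) + W(42)) - 2165 = (-15*6 + (24 + 2*42²)) - 2165 = (-90 + (24 + 2*1764)) - 2165 = (-90 + (24 + 3528)) - 2165 = (-90 + 3552) - 2165 = 3462 - 2165 = 1297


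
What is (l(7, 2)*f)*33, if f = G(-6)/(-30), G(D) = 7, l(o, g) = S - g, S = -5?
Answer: 539/10 ≈ 53.900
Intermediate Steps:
l(o, g) = -5 - g
f = -7/30 (f = 7/(-30) = 7*(-1/30) = -7/30 ≈ -0.23333)
(l(7, 2)*f)*33 = ((-5 - 1*2)*(-7/30))*33 = ((-5 - 2)*(-7/30))*33 = -7*(-7/30)*33 = (49/30)*33 = 539/10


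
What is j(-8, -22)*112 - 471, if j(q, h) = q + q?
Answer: -2263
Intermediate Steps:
j(q, h) = 2*q
j(-8, -22)*112 - 471 = (2*(-8))*112 - 471 = -16*112 - 471 = -1792 - 471 = -2263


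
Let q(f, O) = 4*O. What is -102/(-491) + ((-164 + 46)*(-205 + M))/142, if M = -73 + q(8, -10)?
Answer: 9219384/34861 ≈ 264.46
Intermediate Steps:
M = -113 (M = -73 + 4*(-10) = -73 - 40 = -113)
-102/(-491) + ((-164 + 46)*(-205 + M))/142 = -102/(-491) + ((-164 + 46)*(-205 - 113))/142 = -102*(-1/491) - 118*(-318)*(1/142) = 102/491 + 37524*(1/142) = 102/491 + 18762/71 = 9219384/34861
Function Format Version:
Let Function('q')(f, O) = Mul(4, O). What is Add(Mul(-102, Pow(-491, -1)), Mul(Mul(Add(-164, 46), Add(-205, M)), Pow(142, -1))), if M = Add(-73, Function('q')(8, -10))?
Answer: Rational(9219384, 34861) ≈ 264.46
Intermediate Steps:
M = -113 (M = Add(-73, Mul(4, -10)) = Add(-73, -40) = -113)
Add(Mul(-102, Pow(-491, -1)), Mul(Mul(Add(-164, 46), Add(-205, M)), Pow(142, -1))) = Add(Mul(-102, Pow(-491, -1)), Mul(Mul(Add(-164, 46), Add(-205, -113)), Pow(142, -1))) = Add(Mul(-102, Rational(-1, 491)), Mul(Mul(-118, -318), Rational(1, 142))) = Add(Rational(102, 491), Mul(37524, Rational(1, 142))) = Add(Rational(102, 491), Rational(18762, 71)) = Rational(9219384, 34861)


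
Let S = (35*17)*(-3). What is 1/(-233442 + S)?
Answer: -1/235227 ≈ -4.2512e-6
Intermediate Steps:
S = -1785 (S = 595*(-3) = -1785)
1/(-233442 + S) = 1/(-233442 - 1785) = 1/(-235227) = -1/235227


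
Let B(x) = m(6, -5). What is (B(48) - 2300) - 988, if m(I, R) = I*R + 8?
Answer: -3310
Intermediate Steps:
m(I, R) = 8 + I*R
B(x) = -22 (B(x) = 8 + 6*(-5) = 8 - 30 = -22)
(B(48) - 2300) - 988 = (-22 - 2300) - 988 = -2322 - 988 = -3310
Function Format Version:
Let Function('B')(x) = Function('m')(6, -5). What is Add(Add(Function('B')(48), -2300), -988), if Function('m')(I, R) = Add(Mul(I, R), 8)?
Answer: -3310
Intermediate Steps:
Function('m')(I, R) = Add(8, Mul(I, R))
Function('B')(x) = -22 (Function('B')(x) = Add(8, Mul(6, -5)) = Add(8, -30) = -22)
Add(Add(Function('B')(48), -2300), -988) = Add(Add(-22, -2300), -988) = Add(-2322, -988) = -3310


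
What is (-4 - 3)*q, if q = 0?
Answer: 0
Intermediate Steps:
(-4 - 3)*q = (-4 - 3)*0 = -7*0 = 0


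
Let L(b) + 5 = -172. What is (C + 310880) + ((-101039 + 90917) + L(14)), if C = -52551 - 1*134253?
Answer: 113777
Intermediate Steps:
L(b) = -177 (L(b) = -5 - 172 = -177)
C = -186804 (C = -52551 - 134253 = -186804)
(C + 310880) + ((-101039 + 90917) + L(14)) = (-186804 + 310880) + ((-101039 + 90917) - 177) = 124076 + (-10122 - 177) = 124076 - 10299 = 113777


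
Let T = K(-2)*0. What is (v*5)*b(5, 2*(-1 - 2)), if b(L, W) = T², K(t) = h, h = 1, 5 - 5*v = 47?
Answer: 0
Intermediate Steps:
v = -42/5 (v = 1 - ⅕*47 = 1 - 47/5 = -42/5 ≈ -8.4000)
K(t) = 1
T = 0 (T = 1*0 = 0)
b(L, W) = 0 (b(L, W) = 0² = 0)
(v*5)*b(5, 2*(-1 - 2)) = -42/5*5*0 = -42*0 = 0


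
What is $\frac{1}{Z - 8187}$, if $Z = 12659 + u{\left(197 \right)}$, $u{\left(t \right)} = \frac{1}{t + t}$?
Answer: $\frac{394}{1761969} \approx 0.00022361$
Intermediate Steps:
$u{\left(t \right)} = \frac{1}{2 t}$
$Z = \frac{4987647}{394}$ ($Z = 12659 + \frac{1}{2 \cdot 197} = 12659 + \frac{1}{2} \cdot \frac{1}{197} = 12659 + \frac{1}{394} = \frac{4987647}{394} \approx 12659.0$)
$\frac{1}{Z - 8187} = \frac{1}{\frac{4987647}{394} - 8187} = \frac{1}{\frac{1761969}{394}} = \frac{394}{1761969}$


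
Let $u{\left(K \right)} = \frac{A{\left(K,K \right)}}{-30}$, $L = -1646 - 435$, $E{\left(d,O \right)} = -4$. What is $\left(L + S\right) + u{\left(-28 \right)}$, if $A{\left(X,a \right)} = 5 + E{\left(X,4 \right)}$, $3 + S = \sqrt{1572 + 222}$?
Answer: $- \frac{62521}{30} + \sqrt{1794} \approx -2041.7$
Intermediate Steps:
$S = -3 + \sqrt{1794}$ ($S = -3 + \sqrt{1572 + 222} = -3 + \sqrt{1794} \approx 39.356$)
$A{\left(X,a \right)} = 1$ ($A{\left(X,a \right)} = 5 - 4 = 1$)
$L = -2081$ ($L = -1646 - 435 = -2081$)
$u{\left(K \right)} = - \frac{1}{30}$ ($u{\left(K \right)} = 1 \frac{1}{-30} = 1 \left(- \frac{1}{30}\right) = - \frac{1}{30}$)
$\left(L + S\right) + u{\left(-28 \right)} = \left(-2081 - \left(3 - \sqrt{1794}\right)\right) - \frac{1}{30} = \left(-2084 + \sqrt{1794}\right) - \frac{1}{30} = - \frac{62521}{30} + \sqrt{1794}$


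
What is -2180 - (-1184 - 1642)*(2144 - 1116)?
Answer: 2902948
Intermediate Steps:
-2180 - (-1184 - 1642)*(2144 - 1116) = -2180 - (-2826)*1028 = -2180 - 1*(-2905128) = -2180 + 2905128 = 2902948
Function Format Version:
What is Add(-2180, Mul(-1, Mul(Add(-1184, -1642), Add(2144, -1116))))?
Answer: 2902948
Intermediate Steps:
Add(-2180, Mul(-1, Mul(Add(-1184, -1642), Add(2144, -1116)))) = Add(-2180, Mul(-1, Mul(-2826, 1028))) = Add(-2180, Mul(-1, -2905128)) = Add(-2180, 2905128) = 2902948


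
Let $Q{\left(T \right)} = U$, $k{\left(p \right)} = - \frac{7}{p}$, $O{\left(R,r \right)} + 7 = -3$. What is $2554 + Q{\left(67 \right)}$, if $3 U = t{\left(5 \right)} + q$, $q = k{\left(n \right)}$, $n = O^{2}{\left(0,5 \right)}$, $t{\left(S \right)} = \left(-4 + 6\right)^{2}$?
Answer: $\frac{255531}{100} \approx 2555.3$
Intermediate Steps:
$O{\left(R,r \right)} = -10$ ($O{\left(R,r \right)} = -7 - 3 = -10$)
$t{\left(S \right)} = 4$ ($t{\left(S \right)} = 2^{2} = 4$)
$n = 100$ ($n = \left(-10\right)^{2} = 100$)
$q = - \frac{7}{100} \approx -0.07$
$U = \frac{131}{100}$ ($U = \frac{4 - \frac{7}{100}}{3} = \frac{1}{3} \cdot \frac{393}{100} = \frac{131}{100} \approx 1.31$)
$Q{\left(T \right)} = \frac{131}{100}$
$2554 + Q{\left(67 \right)} = 2554 + \frac{131}{100} = \frac{255531}{100}$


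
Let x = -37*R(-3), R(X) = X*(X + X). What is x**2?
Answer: 443556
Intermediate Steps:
R(X) = 2*X**2 (R(X) = X*(2*X) = 2*X**2)
x = -666 (x = -74*(-3)**2 = -74*9 = -37*18 = -666)
x**2 = (-666)**2 = 443556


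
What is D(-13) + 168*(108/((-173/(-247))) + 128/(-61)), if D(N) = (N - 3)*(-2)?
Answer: 269993152/10553 ≈ 25585.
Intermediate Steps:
D(N) = 6 - 2*N (D(N) = (-3 + N)*(-2) = 6 - 2*N)
D(-13) + 168*(108/((-173/(-247))) + 128/(-61)) = (6 - 2*(-13)) + 168*(108/((-173/(-247))) + 128/(-61)) = (6 + 26) + 168*(108/((-173*(-1/247))) + 128*(-1/61)) = 32 + 168*(108/(173/247) - 128/61) = 32 + 168*(108*(247/173) - 128/61) = 32 + 168*(26676/173 - 128/61) = 32 + 168*(1605092/10553) = 32 + 269655456/10553 = 269993152/10553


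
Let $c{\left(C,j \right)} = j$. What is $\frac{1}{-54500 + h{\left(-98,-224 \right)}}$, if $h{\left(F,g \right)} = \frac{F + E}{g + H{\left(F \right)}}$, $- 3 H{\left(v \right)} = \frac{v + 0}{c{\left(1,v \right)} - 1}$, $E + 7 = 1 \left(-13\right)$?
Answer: $- \frac{33313}{1815540977} \approx -1.8349 \cdot 10^{-5}$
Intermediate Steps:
$E = -20$ ($E = -7 + 1 \left(-13\right) = -7 - 13 = -20$)
$H{\left(v \right)} = - \frac{v}{3 \left(-1 + v\right)}$ ($H{\left(v \right)} = - \frac{\left(v + 0\right) \frac{1}{v - 1}}{3} = - \frac{v \frac{1}{-1 + v}}{3} = - \frac{v}{3 \left(-1 + v\right)}$)
$h{\left(F,g \right)} = \frac{-20 + F}{g - \frac{F}{-3 + 3 F}}$ ($h{\left(F,g \right)} = \frac{F - 20}{g - \frac{F}{-3 + 3 F}} = \frac{-20 + F}{g - \frac{F}{-3 + 3 F}}$)
$\frac{1}{-54500 + h{\left(-98,-224 \right)}} = \frac{1}{-54500 - \frac{3 \left(-1 - 98\right) \left(-20 - 98\right)}{-98 - - 672 \left(-1 - 98\right)}} = \frac{1}{-54500 - 3 \frac{1}{-98 - \left(-672\right) \left(-99\right)} \left(-99\right) \left(-118\right)} = \frac{1}{-54500 - 3 \frac{1}{-98 - 66528} \left(-99\right) \left(-118\right)} = \frac{1}{-54500 - 3 \frac{1}{-66626} \left(-99\right) \left(-118\right)} = \frac{1}{-54500 - \left(- \frac{3}{66626}\right) \left(-99\right) \left(-118\right)} = \frac{1}{-54500 + \frac{17523}{33313}} = \frac{1}{- \frac{1815540977}{33313}} = - \frac{33313}{1815540977}$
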